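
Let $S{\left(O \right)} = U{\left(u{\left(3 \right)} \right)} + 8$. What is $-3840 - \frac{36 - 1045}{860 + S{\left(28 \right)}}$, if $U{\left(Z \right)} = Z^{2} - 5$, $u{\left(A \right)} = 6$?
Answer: $- \frac{3451151}{899} \approx -3838.9$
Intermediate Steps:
$U{\left(Z \right)} = -5 + Z^{2}$ ($U{\left(Z \right)} = Z^{2} - 5 = -5 + Z^{2}$)
$S{\left(O \right)} = 39$ ($S{\left(O \right)} = \left(-5 + 6^{2}\right) + 8 = \left(-5 + 36\right) + 8 = 31 + 8 = 39$)
$-3840 - \frac{36 - 1045}{860 + S{\left(28 \right)}} = -3840 - \frac{36 - 1045}{860 + 39} = -3840 - - \frac{1009}{899} = -3840 + \frac{1009}{899} = - \frac{3451151}{899}$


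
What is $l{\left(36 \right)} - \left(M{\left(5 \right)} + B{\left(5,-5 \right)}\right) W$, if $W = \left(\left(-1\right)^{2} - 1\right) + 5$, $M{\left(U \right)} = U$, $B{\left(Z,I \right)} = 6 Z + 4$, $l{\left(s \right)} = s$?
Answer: $-159$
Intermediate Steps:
$B{\left(Z,I \right)} = 4 + 6 Z$
$W = 5$ ($W = \left(1 - 1\right) + 5 = 0 + 5 = 5$)
$l{\left(36 \right)} - \left(M{\left(5 \right)} + B{\left(5,-5 \right)}\right) W = 36 - \left(5 + \left(4 + 6 \cdot 5\right)\right) 5 = 36 - \left(5 + \left(4 + 30\right)\right) 5 = 36 - \left(5 + 34\right) 5 = 36 - 39 \cdot 5 = 36 - 195 = -159$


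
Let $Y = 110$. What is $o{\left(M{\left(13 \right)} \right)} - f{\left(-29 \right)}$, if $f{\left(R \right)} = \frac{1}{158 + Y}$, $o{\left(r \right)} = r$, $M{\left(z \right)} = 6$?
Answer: $\frac{1607}{268} \approx 5.9963$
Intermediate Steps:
$f{\left(R \right)} = \frac{1}{268}$ ($f{\left(R \right)} = \frac{1}{158 + 110} = \frac{1}{268}$)
$o{\left(M{\left(13 \right)} \right)} - f{\left(-29 \right)} = 6 - \frac{1}{268} = \frac{1607}{268}$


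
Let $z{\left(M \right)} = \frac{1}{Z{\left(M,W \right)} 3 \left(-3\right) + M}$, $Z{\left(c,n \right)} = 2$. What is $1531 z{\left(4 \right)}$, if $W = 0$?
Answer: $- \frac{1531}{14} \approx -109.36$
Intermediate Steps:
$z{\left(M \right)} = \frac{1}{-18 + M}$ ($z{\left(M \right)} = \frac{1}{2 \cdot 3 \left(-3\right) + M} = \frac{1}{6 \left(-3\right) + M} = \frac{1}{-18 + M}$)
$1531 z{\left(4 \right)} = \frac{1531}{-18 + 4} = \frac{1531}{-14} = 1531 \left(- \frac{1}{14}\right) = - \frac{1531}{14}$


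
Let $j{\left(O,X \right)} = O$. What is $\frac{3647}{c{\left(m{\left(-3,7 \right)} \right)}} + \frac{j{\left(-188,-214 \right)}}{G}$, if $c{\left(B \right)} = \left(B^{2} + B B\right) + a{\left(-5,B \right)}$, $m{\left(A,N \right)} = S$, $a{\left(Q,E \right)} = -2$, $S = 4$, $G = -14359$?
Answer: $\frac{52372913}{430770} \approx 121.58$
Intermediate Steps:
$m{\left(A,N \right)} = 4$
$c{\left(B \right)} = -2 + 2 B^{2}$ ($c{\left(B \right)} = \left(B^{2} + B B\right) - 2 = \left(B^{2} + B^{2}\right) - 2 = 2 B^{2} - 2 = -2 + 2 B^{2}$)
$\frac{3647}{c{\left(m{\left(-3,7 \right)} \right)}} + \frac{j{\left(-188,-214 \right)}}{G} = \frac{3647}{-2 + 2 \cdot 4^{2}} - \frac{188}{-14359} = \frac{3647}{-2 + 2 \cdot 16} - - \frac{188}{14359} = \frac{3647}{-2 + 32} + \frac{188}{14359} = \frac{3647}{30} + \frac{188}{14359} = \frac{52372913}{430770}$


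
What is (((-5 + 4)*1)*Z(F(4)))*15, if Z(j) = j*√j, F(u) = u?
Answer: -120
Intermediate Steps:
Z(j) = j^(3/2)
(((-5 + 4)*1)*Z(F(4)))*15 = (((-5 + 4)*1)*4^(3/2))*15 = (-1*1*8)*15 = -1*8*15 = -8*15 = -120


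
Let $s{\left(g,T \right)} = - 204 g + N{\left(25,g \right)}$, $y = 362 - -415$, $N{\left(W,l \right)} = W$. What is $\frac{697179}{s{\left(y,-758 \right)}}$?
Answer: $- \frac{697179}{158483} \approx -4.3991$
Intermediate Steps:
$y = 777$ ($y = 362 + 415 = 777$)
$s{\left(g,T \right)} = 25 - 204 g$ ($s{\left(g,T \right)} = - 204 g + 25 = 25 - 204 g$)
$\frac{697179}{s{\left(y,-758 \right)}} = \frac{697179}{25 - 158508} = \frac{697179}{-158483} = 697179 \left(- \frac{1}{158483}\right) = - \frac{697179}{158483}$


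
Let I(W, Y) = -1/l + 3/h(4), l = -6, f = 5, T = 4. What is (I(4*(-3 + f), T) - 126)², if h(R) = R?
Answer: 2253001/144 ≈ 15646.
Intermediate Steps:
I(W, Y) = 11/12 (I(W, Y) = -1/(-6) + 3/4 = -1*(-⅙) + 3*(¼) = ⅙ + ¾ = 11/12)
(I(4*(-3 + f), T) - 126)² = (11/12 - 126)² = (-1501/12)² = 2253001/144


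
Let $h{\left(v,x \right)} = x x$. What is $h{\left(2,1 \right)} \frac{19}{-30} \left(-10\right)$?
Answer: $\frac{19}{3} \approx 6.3333$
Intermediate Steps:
$h{\left(v,x \right)} = x^{2}$
$h{\left(2,1 \right)} \frac{19}{-30} \left(-10\right) = 1^{2} \frac{19}{-30} \left(-10\right) = 1 \cdot 19 \left(- \frac{1}{30}\right) \left(-10\right) = 1 \left(- \frac{19}{30}\right) \left(-10\right) = \left(- \frac{19}{30}\right) \left(-10\right) = \frac{19}{3}$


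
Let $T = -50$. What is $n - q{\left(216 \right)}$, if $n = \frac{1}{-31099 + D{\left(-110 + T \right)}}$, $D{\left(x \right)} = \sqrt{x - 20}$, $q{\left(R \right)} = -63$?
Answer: $\frac{60930291704}{967147981} - \frac{6 i \sqrt{5}}{967147981} \approx 63.0 - 1.3872 \cdot 10^{-8} i$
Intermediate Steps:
$D{\left(x \right)} = \sqrt{-20 + x}$
$n = \frac{1}{-31099 + 6 i \sqrt{5}}$ ($n = \frac{1}{-31099 + \sqrt{-20 - 160}} = \frac{1}{-31099 + \sqrt{-180}} = \frac{1}{-31099 + 6 i \sqrt{5}} \approx -3.2155 \cdot 10^{-5} - 1.39 \cdot 10^{-8} i$)
$n - q{\left(216 \right)} = \left(- \frac{31099}{967147981} - \frac{6 i \sqrt{5}}{967147981}\right) - -63 = \left(- \frac{31099}{967147981} - \frac{6 i \sqrt{5}}{967147981}\right) + 63 = \frac{60930291704}{967147981} - \frac{6 i \sqrt{5}}{967147981}$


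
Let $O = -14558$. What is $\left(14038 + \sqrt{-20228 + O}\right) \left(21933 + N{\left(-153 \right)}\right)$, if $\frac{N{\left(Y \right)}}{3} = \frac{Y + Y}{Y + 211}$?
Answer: $\frac{8922524724}{29} + \frac{635598 i \sqrt{34786}}{29} \approx 3.0767 \cdot 10^{8} + 4.0878 \cdot 10^{6} i$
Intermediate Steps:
$N{\left(Y \right)} = \frac{6 Y}{211 + Y}$ ($N{\left(Y \right)} = 3 \frac{Y + Y}{Y + 211} = 3 \frac{2 Y}{211 + Y} = \frac{6 Y}{211 + Y}$)
$\left(14038 + \sqrt{-20228 + O}\right) \left(21933 + N{\left(-153 \right)}\right) = \left(14038 + \sqrt{-20228 - 14558}\right) \left(21933 + 6 \left(-153\right) \frac{1}{211 - 153}\right) = \left(14038 + \sqrt{-34786}\right) \left(21933 + 6 \left(-153\right) \frac{1}{58}\right) = \left(14038 + i \sqrt{34786}\right) \left(21933 + 6 \left(-153\right) \frac{1}{58}\right) = \left(14038 + i \sqrt{34786}\right) \left(21933 - \frac{459}{29}\right) = \left(14038 + i \sqrt{34786}\right) \frac{635598}{29} = \frac{8922524724}{29} + \frac{635598 i \sqrt{34786}}{29}$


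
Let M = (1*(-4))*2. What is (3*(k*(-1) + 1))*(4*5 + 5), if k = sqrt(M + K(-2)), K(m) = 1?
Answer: 75 - 75*I*sqrt(7) ≈ 75.0 - 198.43*I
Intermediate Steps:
M = -8 (M = -4*2 = -8)
k = I*sqrt(7) (k = sqrt(-8 + 1) = sqrt(-7) = I*sqrt(7) ≈ 2.6458*I)
(3*(k*(-1) + 1))*(4*5 + 5) = (3*((I*sqrt(7))*(-1) + 1))*(4*5 + 5) = (3*(-I*sqrt(7) + 1))*(20 + 5) = (3*(1 - I*sqrt(7)))*25 = (3 - 3*I*sqrt(7))*25 = 75 - 75*I*sqrt(7)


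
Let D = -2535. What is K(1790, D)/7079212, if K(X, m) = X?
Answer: 895/3539606 ≈ 0.00025285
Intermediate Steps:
K(1790, D)/7079212 = 1790/7079212 = 1790*(1/7079212) = 895/3539606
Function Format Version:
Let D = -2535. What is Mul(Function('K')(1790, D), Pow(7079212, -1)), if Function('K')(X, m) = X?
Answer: Rational(895, 3539606) ≈ 0.00025285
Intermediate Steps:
Mul(Function('K')(1790, D), Pow(7079212, -1)) = Mul(1790, Pow(7079212, -1)) = Mul(1790, Rational(1, 7079212)) = Rational(895, 3539606)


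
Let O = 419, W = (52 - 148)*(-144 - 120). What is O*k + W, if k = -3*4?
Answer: 20316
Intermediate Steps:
W = 25344 (W = -96*(-264) = 25344)
k = -12
O*k + W = 419*(-12) + 25344 = -5028 + 25344 = 20316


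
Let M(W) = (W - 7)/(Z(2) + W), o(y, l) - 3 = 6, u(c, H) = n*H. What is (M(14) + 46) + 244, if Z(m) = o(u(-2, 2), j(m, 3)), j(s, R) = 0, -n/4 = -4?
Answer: 6677/23 ≈ 290.30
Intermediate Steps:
n = 16 (n = -4*(-4) = 16)
u(c, H) = 16*H
o(y, l) = 9 (o(y, l) = 3 + 6 = 9)
Z(m) = 9
M(W) = (-7 + W)/(9 + W) (M(W) = (W - 7)/(9 + W) = (-7 + W)/(9 + W))
(M(14) + 46) + 244 = ((-7 + 14)/(9 + 14) + 46) + 244 = (7/23 + 46) + 244 = 1065/23 + 244 = 6677/23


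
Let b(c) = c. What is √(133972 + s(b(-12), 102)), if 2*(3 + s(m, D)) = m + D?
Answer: √134014 ≈ 366.08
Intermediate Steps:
s(m, D) = -3 + D/2 + m/2 (s(m, D) = -3 + (m + D)/2 = -3 + (D + m)/2 = -3 + (D/2 + m/2) = -3 + D/2 + m/2)
√(133972 + s(b(-12), 102)) = √(133972 + (-3 + (½)*102 + (½)*(-12))) = √(133972 + (-3 + 51 - 6)) = √(133972 + 42) = √134014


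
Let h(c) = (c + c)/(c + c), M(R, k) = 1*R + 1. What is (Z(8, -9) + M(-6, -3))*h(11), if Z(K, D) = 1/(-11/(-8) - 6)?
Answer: -193/37 ≈ -5.2162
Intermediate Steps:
M(R, k) = 1 + R (M(R, k) = R + 1 = 1 + R)
Z(K, D) = -8/37 (Z(K, D) = 1/(-11*(-⅛) - 6) = 1/(11/8 - 6) = 1/(-37/8) = -8/37)
h(c) = 1 (h(c) = (2*c)/((2*c)) = (2*c)*(1/(2*c)) = 1)
(Z(8, -9) + M(-6, -3))*h(11) = (-8/37 + (1 - 6))*1 = (-8/37 - 5)*1 = -193/37*1 = -193/37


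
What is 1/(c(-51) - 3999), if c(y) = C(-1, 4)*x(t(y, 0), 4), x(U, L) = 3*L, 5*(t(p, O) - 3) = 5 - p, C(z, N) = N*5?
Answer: -1/3759 ≈ -0.00026603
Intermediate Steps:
C(z, N) = 5*N
t(p, O) = 4 - p/5 (t(p, O) = 3 + (5 - p)/5 = 3 + (1 - p/5) = 4 - p/5)
c(y) = 240 (c(y) = (5*4)*(3*4) = 20*12 = 240)
1/(c(-51) - 3999) = 1/(240 - 3999) = 1/(-3759) = -1/3759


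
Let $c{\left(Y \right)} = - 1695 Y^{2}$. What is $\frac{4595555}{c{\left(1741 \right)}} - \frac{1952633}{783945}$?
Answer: $- \frac{669040710339814}{268510689783585} \approx -2.4917$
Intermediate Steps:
$\frac{4595555}{c{\left(1741 \right)}} - \frac{1952633}{783945} = \frac{4595555}{\left(-1695\right) 1741^{2}} - \frac{1952633}{783945} = \frac{4595555}{\left(-1695\right) 3031081} - \frac{1952633}{783945} = \frac{4595555}{-5137682295} - \frac{1952633}{783945} = 4595555 \left(- \frac{1}{5137682295}\right) - \frac{1952633}{783945} = - \frac{919111}{1027536459} - \frac{1952633}{783945} = - \frac{669040710339814}{268510689783585}$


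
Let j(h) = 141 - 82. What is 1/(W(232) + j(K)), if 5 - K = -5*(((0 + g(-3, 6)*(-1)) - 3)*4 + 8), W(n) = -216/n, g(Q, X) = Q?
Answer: 29/1684 ≈ 0.017221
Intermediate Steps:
K = 45 (K = 5 - (-5)*(((0 - 3*(-1)) - 3)*4 + 8) = 5 - (-5)*(((0 + 3) - 3)*4 + 8) = 5 - (-5)*((3 - 3)*4 + 8) = 5 - (-5)*(0*4 + 8) = 5 - (-5)*(0 + 8) = 5 - (-5)*8 = 5 - 1*(-40) = 5 + 40 = 45)
j(h) = 59
1/(W(232) + j(K)) = 1/(-216/232 + 59) = 1/(-216*1/232 + 59) = 1/(-27/29 + 59) = 1/(1684/29) = 29/1684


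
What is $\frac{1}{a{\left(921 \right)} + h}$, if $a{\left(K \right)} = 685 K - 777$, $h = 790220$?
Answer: $\frac{1}{1420328} \approx 7.0406 \cdot 10^{-7}$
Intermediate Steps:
$a{\left(K \right)} = -777 + 685 K$
$\frac{1}{a{\left(921 \right)} + h} = \frac{1}{\left(-777 + 685 \cdot 921\right) + 790220} = \frac{1}{\left(-777 + 630885\right) + 790220} = \frac{1}{630108 + 790220} = \frac{1}{1420328}$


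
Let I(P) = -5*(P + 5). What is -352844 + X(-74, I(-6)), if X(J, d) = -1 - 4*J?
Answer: -352549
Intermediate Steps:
I(P) = -25 - 5*P (I(P) = -5*(5 + P) = -25 - 5*P)
-352844 + X(-74, I(-6)) = -352844 + (-1 - 4*(-74)) = -352844 + (-1 + 296) = -352844 + 295 = -352549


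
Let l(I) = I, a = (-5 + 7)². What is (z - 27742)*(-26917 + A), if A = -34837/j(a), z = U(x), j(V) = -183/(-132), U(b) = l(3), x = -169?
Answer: 88064806335/61 ≈ 1.4437e+9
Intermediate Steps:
a = 4 (a = 2² = 4)
U(b) = 3
j(V) = 61/44 (j(V) = -183*(-1/132) = 61/44)
z = 3
A = -1532828/61 (A = -34837/61/44 = -34837*44/61 = -1532828/61 ≈ -25128.)
(z - 27742)*(-26917 + A) = (3 - 27742)*(-26917 - 1532828/61) = -27739*(-3174765/61) = 88064806335/61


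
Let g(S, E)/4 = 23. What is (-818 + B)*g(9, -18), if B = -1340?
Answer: -198536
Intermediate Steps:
g(S, E) = 92 (g(S, E) = 4*23 = 92)
(-818 + B)*g(9, -18) = (-818 - 1340)*92 = -2158*92 = -198536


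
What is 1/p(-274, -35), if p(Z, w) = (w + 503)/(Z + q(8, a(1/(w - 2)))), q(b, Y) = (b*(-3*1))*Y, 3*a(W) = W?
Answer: -5065/8658 ≈ -0.58501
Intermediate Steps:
a(W) = W/3
q(b, Y) = -3*Y*b (q(b, Y) = (b*(-3))*Y = (-3*b)*Y = -3*Y*b)
p(Z, w) = (503 + w)/(Z - 8/(-2 + w)) (p(Z, w) = (w + 503)/(Z - 3*1/(3*(w - 2))*8) = (503 + w)/(Z - 3*1/(3*(-2 + w))*8) = (503 + w)/(Z - 8/(-2 + w)))
1/p(-274, -35) = 1/((-2 - 35)*(503 - 35)/(-8 - 274*(-2 - 35))) = 1/(-37*468/(-8 - 274*(-37))) = 1/(-37*468/(-8 + 10138)) = 1/(-37*468/10130) = 1/((1/10130)*(-37)*468) = 1/(-8658/5065) = -5065/8658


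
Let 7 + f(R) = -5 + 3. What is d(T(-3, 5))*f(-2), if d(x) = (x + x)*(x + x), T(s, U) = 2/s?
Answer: -16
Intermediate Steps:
f(R) = -9 (f(R) = -7 + (-5 + 3) = -7 - 2 = -9)
d(x) = 4*x**2 (d(x) = (2*x)*(2*x) = 4*x**2)
d(T(-3, 5))*f(-2) = (4*(2/(-3))**2)*(-9) = (4*(2*(-1/3))**2)*(-9) = (4*(-2/3)**2)*(-9) = (4*(4/9))*(-9) = (16/9)*(-9) = -16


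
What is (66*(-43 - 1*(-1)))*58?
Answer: -160776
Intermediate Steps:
(66*(-43 - 1*(-1)))*58 = (66*(-43 + 1))*58 = (66*(-42))*58 = -2772*58 = -160776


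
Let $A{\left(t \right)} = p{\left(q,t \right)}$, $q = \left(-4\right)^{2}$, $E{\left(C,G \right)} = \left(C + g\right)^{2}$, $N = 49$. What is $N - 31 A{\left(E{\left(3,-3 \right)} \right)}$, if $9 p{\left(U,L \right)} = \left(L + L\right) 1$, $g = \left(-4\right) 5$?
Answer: $- \frac{17477}{9} \approx -1941.9$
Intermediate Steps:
$g = -20$
$E{\left(C,G \right)} = \left(-20 + C\right)^{2}$ ($E{\left(C,G \right)} = \left(C - 20\right)^{2} = \left(-20 + C\right)^{2}$)
$q = 16$
$p{\left(U,L \right)} = \frac{2 L}{9}$ ($p{\left(U,L \right)} = \frac{\left(L + L\right) 1}{9} = \frac{2 L 1}{9} = \frac{2 L}{9}$)
$A{\left(t \right)} = \frac{2 t}{9}$
$N - 31 A{\left(E{\left(3,-3 \right)} \right)} = 49 - 31 \frac{2 \left(-20 + 3\right)^{2}}{9} = 49 - 31 \frac{2 \left(-17\right)^{2}}{9} = 49 - 31 \cdot \frac{2}{9} \cdot 289 = 49 - \frac{17918}{9} = - \frac{17477}{9}$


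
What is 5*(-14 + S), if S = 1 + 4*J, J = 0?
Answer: -65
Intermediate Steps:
S = 1 (S = 1 + 4*0 = 1 + 0 = 1)
5*(-14 + S) = 5*(-14 + 1) = 5*(-13) = -65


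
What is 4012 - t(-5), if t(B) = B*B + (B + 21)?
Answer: 3971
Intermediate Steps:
t(B) = 21 + B + B**2 (t(B) = B**2 + (21 + B) = 21 + B + B**2)
4012 - t(-5) = 4012 - (21 - 5 + (-5)**2) = 4012 - (21 - 5 + 25) = 4012 - 1*41 = 4012 - 41 = 3971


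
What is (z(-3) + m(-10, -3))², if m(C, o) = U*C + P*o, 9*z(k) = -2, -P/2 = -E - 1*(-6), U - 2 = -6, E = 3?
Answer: 270400/81 ≈ 3338.3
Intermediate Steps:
U = -4 (U = 2 - 6 = -4)
P = -6 (P = -2*(-1*3 - 1*(-6)) = -2*(-3 + 6) = -2*3 = -6)
z(k) = -2/9 (z(k) = (⅑)*(-2) = -2/9)
m(C, o) = -6*o - 4*C (m(C, o) = -4*C - 6*o = -6*o - 4*C)
(z(-3) + m(-10, -3))² = (-2/9 + (-6*(-3) - 4*(-10)))² = (-2/9 + (18 + 40))² = (-2/9 + 58)² = (520/9)² = 270400/81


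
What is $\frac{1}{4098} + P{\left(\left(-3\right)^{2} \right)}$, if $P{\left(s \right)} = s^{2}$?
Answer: $\frac{331939}{4098} \approx 81.0$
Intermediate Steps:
$\frac{1}{4098} + P{\left(\left(-3\right)^{2} \right)} = \frac{1}{4098} + \left(\left(-3\right)^{2}\right)^{2} = \frac{1}{4098} + 9^{2} = \frac{1}{4098} + 81 = \frac{331939}{4098}$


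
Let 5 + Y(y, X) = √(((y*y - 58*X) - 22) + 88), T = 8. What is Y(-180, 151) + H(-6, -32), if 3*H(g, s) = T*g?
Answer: -21 + 2*√5927 ≈ 132.97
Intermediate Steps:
H(g, s) = 8*g/3 (H(g, s) = (8*g)/3 = 8*g/3)
Y(y, X) = -5 + √(66 + y² - 58*X) (Y(y, X) = -5 + √(((y*y - 58*X) - 22) + 88) = -5 + √(((y² - 58*X) - 22) + 88) = -5 + √((-22 + y² - 58*X) + 88) = -5 + √(66 + y² - 58*X))
Y(-180, 151) + H(-6, -32) = (-5 + √(66 + (-180)² - 58*151)) + (8/3)*(-6) = (-5 + √(66 + 32400 - 8758)) - 16 = (-5 + √23708) - 16 = (-5 + 2*√5927) - 16 = -21 + 2*√5927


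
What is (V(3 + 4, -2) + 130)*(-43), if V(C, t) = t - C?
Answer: -5203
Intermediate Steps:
(V(3 + 4, -2) + 130)*(-43) = ((-2 - (3 + 4)) + 130)*(-43) = ((-2 - 1*7) + 130)*(-43) = ((-2 - 7) + 130)*(-43) = (-9 + 130)*(-43) = 121*(-43) = -5203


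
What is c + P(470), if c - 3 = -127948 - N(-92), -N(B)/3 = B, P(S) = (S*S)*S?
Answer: 103694779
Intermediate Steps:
P(S) = S³ (P(S) = S²*S = S³)
N(B) = -3*B
c = -128221 (c = 3 + (-127948 - (-3)*(-92)) = 3 + (-127948 - 1*276) = 3 + (-127948 - 276) = 3 - 128224 = -128221)
c + P(470) = -128221 + 470³ = -128221 + 103823000 = 103694779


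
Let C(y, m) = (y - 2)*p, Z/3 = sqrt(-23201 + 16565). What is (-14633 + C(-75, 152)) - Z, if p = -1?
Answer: -14556 - 6*I*sqrt(1659) ≈ -14556.0 - 244.39*I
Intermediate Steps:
Z = 6*I*sqrt(1659) (Z = 3*sqrt(-23201 + 16565) = 3*sqrt(-6636) = 3*(2*I*sqrt(1659)) = 6*I*sqrt(1659) ≈ 244.39*I)
C(y, m) = 2 - y (C(y, m) = (y - 2)*(-1) = (-2 + y)*(-1) = 2 - y)
(-14633 + C(-75, 152)) - Z = (-14633 + (2 - 1*(-75))) - 6*I*sqrt(1659) = (-14633 + (2 + 75)) - 6*I*sqrt(1659) = (-14633 + 77) - 6*I*sqrt(1659) = -14556 - 6*I*sqrt(1659)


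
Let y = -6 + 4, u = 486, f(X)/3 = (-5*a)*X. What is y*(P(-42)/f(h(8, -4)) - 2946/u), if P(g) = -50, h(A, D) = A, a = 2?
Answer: 3793/324 ≈ 11.707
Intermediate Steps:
f(X) = -30*X (f(X) = 3*((-5*2)*X) = 3*(-10*X) = -30*X)
y = -2
y*(P(-42)/f(h(8, -4)) - 2946/u) = -2*(-50/((-30*8)) - 2946/486) = -2*(-50/(-240) - 2946*1/486) = -2*(-50*(-1/240) - 491/81) = -2*(5/24 - 491/81) = -2*(-3793/648) = 3793/324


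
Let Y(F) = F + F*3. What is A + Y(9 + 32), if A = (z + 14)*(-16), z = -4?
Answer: 4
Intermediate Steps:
Y(F) = 4*F (Y(F) = F + 3*F = 4*F)
A = -160 (A = (-4 + 14)*(-16) = 10*(-16) = -160)
A + Y(9 + 32) = -160 + 4*(9 + 32) = -160 + 4*41 = -160 + 164 = 4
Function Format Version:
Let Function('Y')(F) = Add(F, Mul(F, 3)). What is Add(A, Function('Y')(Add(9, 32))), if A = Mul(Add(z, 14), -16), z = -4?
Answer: 4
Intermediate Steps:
Function('Y')(F) = Mul(4, F) (Function('Y')(F) = Add(F, Mul(3, F)) = Mul(4, F))
A = -160 (A = Mul(Add(-4, 14), -16) = Mul(10, -16) = -160)
Add(A, Function('Y')(Add(9, 32))) = Add(-160, Mul(4, Add(9, 32))) = Add(-160, Mul(4, 41)) = Add(-160, 164) = 4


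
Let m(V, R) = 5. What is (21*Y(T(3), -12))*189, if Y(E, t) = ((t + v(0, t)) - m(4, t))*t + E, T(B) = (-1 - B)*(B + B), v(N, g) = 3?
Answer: 571536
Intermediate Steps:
T(B) = 2*B*(-1 - B) (T(B) = (-1 - B)*(2*B) = 2*B*(-1 - B))
Y(E, t) = E + t*(-2 + t) (Y(E, t) = ((t + 3) - 1*5)*t + E = ((3 + t) - 5)*t + E = (-2 + t)*t + E = t*(-2 + t) + E = E + t*(-2 + t))
(21*Y(T(3), -12))*189 = (21*(-2*3*(1 + 3) + (-12)**2 - 2*(-12)))*189 = (21*(-2*3*4 + 144 + 24))*189 = (21*(-24 + 144 + 24))*189 = (21*144)*189 = 3024*189 = 571536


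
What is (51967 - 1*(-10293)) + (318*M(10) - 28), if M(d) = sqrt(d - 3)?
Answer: 62232 + 318*sqrt(7) ≈ 63073.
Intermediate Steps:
M(d) = sqrt(-3 + d)
(51967 - 1*(-10293)) + (318*M(10) - 28) = (51967 - 1*(-10293)) + (318*sqrt(-3 + 10) - 28) = (51967 + 10293) + (318*sqrt(7) - 28) = 62260 + (-28 + 318*sqrt(7)) = 62232 + 318*sqrt(7)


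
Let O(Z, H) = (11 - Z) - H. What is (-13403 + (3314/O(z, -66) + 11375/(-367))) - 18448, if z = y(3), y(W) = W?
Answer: -432317485/13579 ≈ -31837.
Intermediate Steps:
z = 3
O(Z, H) = 11 - H - Z
(-13403 + (3314/O(z, -66) + 11375/(-367))) - 18448 = (-13403 + (3314/(11 - 1*(-66) - 1*3) + 11375/(-367))) - 18448 = (-13403 + (3314/(11 + 66 - 3) + 11375*(-1/367))) - 18448 = (-13403 + (3314/74 - 11375/367)) - 18448 = (-13403 + (3314*(1/74) - 11375/367)) - 18448 = (-13403 + (1657/37 - 11375/367)) - 18448 = (-13403 + 187244/13579) - 18448 = -181812093/13579 - 18448 = -432317485/13579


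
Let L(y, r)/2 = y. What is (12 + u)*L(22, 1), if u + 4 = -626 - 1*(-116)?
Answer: -22088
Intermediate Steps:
u = -514 (u = -4 + (-626 - 1*(-116)) = -4 + (-626 + 116) = -4 - 510 = -514)
L(y, r) = 2*y
(12 + u)*L(22, 1) = (12 - 514)*(2*22) = -502*44 = -22088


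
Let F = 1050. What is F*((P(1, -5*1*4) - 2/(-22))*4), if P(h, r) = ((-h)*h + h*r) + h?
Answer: -919800/11 ≈ -83618.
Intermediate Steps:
P(h, r) = h - h² + h*r (P(h, r) = (-h² + h*r) + h = h - h² + h*r)
F*((P(1, -5*1*4) - 2/(-22))*4) = 1050*((1*(1 - 5*1*4 - 1*1) - 2/(-22))*4) = 1050*((1*(1 - 5*4 - 1) - 2*(-1/22))*4) = 1050*((1*(1 - 20 - 1) + 1/11)*4) = 1050*((1*(-20) + 1/11)*4) = 1050*((-20 + 1/11)*4) = 1050*(-219/11*4) = 1050*(-876/11) = -919800/11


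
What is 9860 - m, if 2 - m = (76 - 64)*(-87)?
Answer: 8814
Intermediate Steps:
m = 1046 (m = 2 - (76 - 64)*(-87) = 2 - 12*(-87) = 2 - 1*(-1044) = 2 + 1044 = 1046)
9860 - m = 9860 - 1*1046 = 9860 - 1046 = 8814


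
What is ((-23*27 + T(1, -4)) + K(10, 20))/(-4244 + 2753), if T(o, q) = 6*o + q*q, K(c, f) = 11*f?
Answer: 379/1491 ≈ 0.25419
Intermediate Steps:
T(o, q) = q² + 6*o (T(o, q) = 6*o + q² = q² + 6*o)
((-23*27 + T(1, -4)) + K(10, 20))/(-4244 + 2753) = ((-23*27 + ((-4)² + 6*1)) + 11*20)/(-4244 + 2753) = ((-621 + (16 + 6)) + 220)/(-1491) = ((-621 + 22) + 220)*(-1/1491) = (-599 + 220)*(-1/1491) = -379*(-1/1491) = 379/1491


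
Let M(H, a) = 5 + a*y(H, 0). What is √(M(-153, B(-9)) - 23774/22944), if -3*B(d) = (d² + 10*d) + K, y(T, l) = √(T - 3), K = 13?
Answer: √(32604141 - 21934464*I*√39)/2868 ≈ 3.2467 - 2.5646*I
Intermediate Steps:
y(T, l) = √(-3 + T)
B(d) = -13/3 - 10*d/3 - d²/3 (B(d) = -((d² + 10*d) + 13)/3 = -(13 + d² + 10*d)/3 = -13/3 - 10*d/3 - d²/3)
M(H, a) = 5 + a*√(-3 + H)
√(M(-153, B(-9)) - 23774/22944) = √((5 + (-13/3 - 10/3*(-9) - ⅓*(-9)²)*√(-3 - 153)) - 23774/22944) = √((5 + (-13/3 + 30 - ⅓*81)*√(-156)) - 23774*1/22944) = √((5 + (-13/3 + 30 - 27)*(2*I*√39)) - 11887/11472) = √((5 - 8*I*√39/3) - 11887/11472) = √(45473/11472 - 8*I*√39/3)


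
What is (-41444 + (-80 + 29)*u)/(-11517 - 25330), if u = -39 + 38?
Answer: 41393/36847 ≈ 1.1234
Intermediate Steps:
u = -1
(-41444 + (-80 + 29)*u)/(-11517 - 25330) = (-41444 + (-80 + 29)*(-1))/(-11517 - 25330) = (-41444 - 51*(-1))/(-36847) = (-41444 + 51)*(-1/36847) = -41393*(-1/36847) = 41393/36847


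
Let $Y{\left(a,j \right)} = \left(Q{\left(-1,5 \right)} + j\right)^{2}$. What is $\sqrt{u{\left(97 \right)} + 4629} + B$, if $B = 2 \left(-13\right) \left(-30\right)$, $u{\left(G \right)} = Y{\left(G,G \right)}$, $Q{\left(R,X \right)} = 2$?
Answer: $780 + \sqrt{14430} \approx 900.13$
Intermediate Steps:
$Y{\left(a,j \right)} = \left(2 + j\right)^{2}$
$u{\left(G \right)} = \left(2 + G\right)^{2}$
$B = 780$ ($B = \left(-26\right) \left(-30\right) = 780$)
$\sqrt{u{\left(97 \right)} + 4629} + B = \sqrt{\left(2 + 97\right)^{2} + 4629} + 780 = \sqrt{99^{2} + 4629} + 780 = \sqrt{9801 + 4629} + 780 = \sqrt{14430} + 780 = 780 + \sqrt{14430}$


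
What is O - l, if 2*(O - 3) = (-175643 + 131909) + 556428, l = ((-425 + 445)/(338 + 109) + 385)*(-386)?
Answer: 181024840/447 ≈ 4.0498e+5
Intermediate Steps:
l = -66436390/447 (l = (20/447 + 385)*(-386) = (172115/447)*(-386) = -66436390/447 ≈ -1.4863e+5)
O = 256350 (O = 3 + ((-175643 + 131909) + 556428)/2 = 3 + (-43734 + 556428)/2 = 3 + (½)*512694 = 3 + 256347 = 256350)
O - l = 256350 - 1*(-66436390/447) = 256350 + 66436390/447 = 181024840/447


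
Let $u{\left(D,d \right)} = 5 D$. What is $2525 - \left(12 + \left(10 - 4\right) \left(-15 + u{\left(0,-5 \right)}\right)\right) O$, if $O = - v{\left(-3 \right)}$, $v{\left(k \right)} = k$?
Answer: $2759$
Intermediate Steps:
$O = 3$ ($O = \left(-1\right) \left(-3\right) = 3$)
$2525 - \left(12 + \left(10 - 4\right) \left(-15 + u{\left(0,-5 \right)}\right)\right) O = 2525 - \left(12 + \left(10 - 4\right) \left(-15 + 5 \cdot 0\right)\right) 3 = 2525 - \left(12 + 6 \left(-15 + 0\right)\right) 3 = 2525 - \left(12 + 6 \left(-15\right)\right) 3 = 2525 - \left(12 - 90\right) 3 = 2525 - \left(-78\right) 3 = 2525 - -234 = 2525 + 234 = 2759$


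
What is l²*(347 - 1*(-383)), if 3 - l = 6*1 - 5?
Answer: 2920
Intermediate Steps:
l = 2 (l = 3 - (6*1 - 5) = 3 - (6 - 5) = 3 - 1*1 = 3 - 1 = 2)
l²*(347 - 1*(-383)) = 2²*(347 - 1*(-383)) = 4*(347 + 383) = 4*730 = 2920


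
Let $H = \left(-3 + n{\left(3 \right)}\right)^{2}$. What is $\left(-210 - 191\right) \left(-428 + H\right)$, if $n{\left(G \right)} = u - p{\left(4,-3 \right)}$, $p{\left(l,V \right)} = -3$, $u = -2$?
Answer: $170024$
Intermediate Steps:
$n{\left(G \right)} = 1$ ($n{\left(G \right)} = -2 - -3 = -2 + 3 = 1$)
$H = 4$ ($H = \left(-3 + 1\right)^{2} = \left(-2\right)^{2} = 4$)
$\left(-210 - 191\right) \left(-428 + H\right) = \left(-210 - 191\right) \left(-428 + 4\right) = \left(-210 - 191\right) \left(-424\right) = \left(-401\right) \left(-424\right) = 170024$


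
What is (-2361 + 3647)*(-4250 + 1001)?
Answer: -4178214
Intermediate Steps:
(-2361 + 3647)*(-4250 + 1001) = 1286*(-3249) = -4178214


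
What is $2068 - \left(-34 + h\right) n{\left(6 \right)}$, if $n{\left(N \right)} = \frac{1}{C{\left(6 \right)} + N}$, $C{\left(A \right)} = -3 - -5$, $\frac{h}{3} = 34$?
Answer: $\frac{4119}{2} \approx 2059.5$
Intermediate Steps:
$h = 102$ ($h = 3 \cdot 34 = 102$)
$C{\left(A \right)} = 2$ ($C{\left(A \right)} = -3 + 5 = 2$)
$n{\left(N \right)} = \frac{1}{2 + N}$
$2068 - \left(-34 + h\right) n{\left(6 \right)} = 2068 - \frac{-34 + 102}{2 + 6} = 2068 - \frac{68}{8} = 2068 - 68 \cdot \frac{1}{8} = 2068 - \frac{17}{2} = \frac{4119}{2}$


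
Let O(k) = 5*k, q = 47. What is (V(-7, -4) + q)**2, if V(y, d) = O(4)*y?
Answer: 8649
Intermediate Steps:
V(y, d) = 20*y (V(y, d) = (5*4)*y = 20*y)
(V(-7, -4) + q)**2 = (20*(-7) + 47)**2 = (-140 + 47)**2 = (-93)**2 = 8649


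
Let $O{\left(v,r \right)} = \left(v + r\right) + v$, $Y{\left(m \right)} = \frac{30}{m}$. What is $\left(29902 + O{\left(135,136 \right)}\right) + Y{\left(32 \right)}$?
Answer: $\frac{484943}{16} \approx 30309.0$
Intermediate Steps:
$O{\left(v,r \right)} = r + 2 v$ ($O{\left(v,r \right)} = \left(r + v\right) + v = r + 2 v$)
$\left(29902 + O{\left(135,136 \right)}\right) + Y{\left(32 \right)} = \left(29902 + \left(136 + 2 \cdot 135\right)\right) + \frac{30}{32} = \left(29902 + \left(136 + 270\right)\right) + 30 \cdot \frac{1}{32} = \left(29902 + 406\right) + \frac{15}{16} = 30308 + \frac{15}{16} = \frac{484943}{16}$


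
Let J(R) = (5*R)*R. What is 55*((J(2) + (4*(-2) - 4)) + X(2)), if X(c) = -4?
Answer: 220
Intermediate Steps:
J(R) = 5*R²
55*((J(2) + (4*(-2) - 4)) + X(2)) = 55*((5*2² + (4*(-2) - 4)) - 4) = 55*((5*4 + (-8 - 4)) - 4) = 55*((20 - 12) - 4) = 55*(8 - 4) = 55*4 = 220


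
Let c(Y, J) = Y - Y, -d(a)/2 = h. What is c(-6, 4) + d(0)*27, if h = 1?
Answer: -54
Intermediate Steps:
d(a) = -2 (d(a) = -2*1 = -2)
c(Y, J) = 0
c(-6, 4) + d(0)*27 = 0 - 2*27 = 0 - 54 = -54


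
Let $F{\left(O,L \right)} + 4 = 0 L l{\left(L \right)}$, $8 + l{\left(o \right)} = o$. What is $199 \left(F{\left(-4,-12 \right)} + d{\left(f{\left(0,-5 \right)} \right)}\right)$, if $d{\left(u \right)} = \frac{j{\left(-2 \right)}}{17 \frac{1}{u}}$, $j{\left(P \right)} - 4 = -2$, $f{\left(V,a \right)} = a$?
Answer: $- \frac{15522}{17} \approx -913.06$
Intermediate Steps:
$l{\left(o \right)} = -8 + o$
$j{\left(P \right)} = 2$ ($j{\left(P \right)} = 4 - 2 = 2$)
$F{\left(O,L \right)} = -4$ ($F{\left(O,L \right)} = -4 + 0 L \left(-8 + L\right) = -4 + 0 \left(-8 + L\right) = -4 + 0 = -4$)
$d{\left(u \right)} = \frac{2 u}{17}$ ($d{\left(u \right)} = \frac{2}{17 \frac{1}{u}} = 2 \frac{u}{17} = \frac{2 u}{17}$)
$199 \left(F{\left(-4,-12 \right)} + d{\left(f{\left(0,-5 \right)} \right)}\right) = 199 \left(-4 + \frac{2}{17} \left(-5\right)\right) = 199 \left(-4 - \frac{10}{17}\right) = 199 \left(- \frac{78}{17}\right) = - \frac{15522}{17}$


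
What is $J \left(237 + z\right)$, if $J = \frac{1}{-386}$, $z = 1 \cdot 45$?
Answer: $- \frac{141}{193} \approx -0.73057$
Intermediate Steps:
$z = 45$
$J = - \frac{1}{386} \approx -0.0025907$
$J \left(237 + z\right) = - \frac{237 + 45}{386} = \left(- \frac{1}{386}\right) 282 = - \frac{141}{193}$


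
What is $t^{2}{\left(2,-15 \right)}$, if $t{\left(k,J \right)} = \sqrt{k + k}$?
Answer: $4$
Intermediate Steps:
$t{\left(k,J \right)} = \sqrt{2} \sqrt{k}$ ($t{\left(k,J \right)} = \sqrt{2 k} = \sqrt{2} \sqrt{k}$)
$t^{2}{\left(2,-15 \right)} = \left(\sqrt{2} \sqrt{2}\right)^{2} = 2^{2} = 4$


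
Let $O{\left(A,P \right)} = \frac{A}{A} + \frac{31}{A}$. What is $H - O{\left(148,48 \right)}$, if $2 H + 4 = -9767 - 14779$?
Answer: $- \frac{1816879}{148} \approx -12276.0$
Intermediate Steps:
$H = -12275$ ($H = -2 + \frac{-9767 - 14779}{2} = -2 + \frac{1}{2} \left(-24546\right) = -2 - 12273 = -12275$)
$O{\left(A,P \right)} = 1 + \frac{31}{A}$
$H - O{\left(148,48 \right)} = -12275 - \frac{31 + 148}{148} = -12275 - \frac{1}{148} \cdot 179 = -12275 - \frac{179}{148} = - \frac{1816879}{148}$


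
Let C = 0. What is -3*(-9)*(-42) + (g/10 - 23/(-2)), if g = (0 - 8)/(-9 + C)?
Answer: -101017/90 ≈ -1122.4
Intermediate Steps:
g = 8/9 (g = (0 - 8)/(-9 + 0) = -8/(-9) = -8*(-⅑) = 8/9 ≈ 0.88889)
-3*(-9)*(-42) + (g/10 - 23/(-2)) = -3*(-9)*(-42) + ((8/9)/10 - 23/(-2)) = 27*(-42) + ((8/9)*(⅒) - 23*(-½)) = -1134 + (4/45 + 23/2) = -1134 + 1043/90 = -101017/90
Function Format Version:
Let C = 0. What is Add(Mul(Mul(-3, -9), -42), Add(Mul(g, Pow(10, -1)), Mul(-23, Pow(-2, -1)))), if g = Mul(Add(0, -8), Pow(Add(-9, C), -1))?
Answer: Rational(-101017, 90) ≈ -1122.4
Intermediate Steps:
g = Rational(8, 9) (g = Mul(Add(0, -8), Pow(Add(-9, 0), -1)) = Mul(-8, Pow(-9, -1)) = Mul(-8, Rational(-1, 9)) = Rational(8, 9) ≈ 0.88889)
Add(Mul(Mul(-3, -9), -42), Add(Mul(g, Pow(10, -1)), Mul(-23, Pow(-2, -1)))) = Add(Mul(Mul(-3, -9), -42), Add(Mul(Rational(8, 9), Pow(10, -1)), Mul(-23, Pow(-2, -1)))) = Add(Mul(27, -42), Add(Mul(Rational(8, 9), Rational(1, 10)), Mul(-23, Rational(-1, 2)))) = Add(-1134, Add(Rational(4, 45), Rational(23, 2))) = Add(-1134, Rational(1043, 90)) = Rational(-101017, 90)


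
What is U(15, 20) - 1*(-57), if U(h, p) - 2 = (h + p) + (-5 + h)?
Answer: 104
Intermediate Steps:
U(h, p) = -3 + p + 2*h (U(h, p) = 2 + ((h + p) + (-5 + h)) = 2 + (-5 + p + 2*h) = -3 + p + 2*h)
U(15, 20) - 1*(-57) = (-3 + 20 + 2*15) - 1*(-57) = (-3 + 20 + 30) + 57 = 47 + 57 = 104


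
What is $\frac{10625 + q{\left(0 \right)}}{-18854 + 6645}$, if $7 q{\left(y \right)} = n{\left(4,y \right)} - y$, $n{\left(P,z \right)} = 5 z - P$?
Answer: $- \frac{74371}{85463} \approx -0.87021$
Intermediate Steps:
$n{\left(P,z \right)} = - P + 5 z$
$q{\left(y \right)} = - \frac{4}{7} + \frac{4 y}{7}$ ($q{\left(y \right)} = \frac{\left(\left(-1\right) 4 + 5 y\right) - y}{7} = \frac{\left(-4 + 5 y\right) - y}{7} = \frac{-4 + 4 y}{7} = - \frac{4}{7} + \frac{4 y}{7}$)
$\frac{10625 + q{\left(0 \right)}}{-18854 + 6645} = \frac{10625 + \left(- \frac{4}{7} + \frac{4}{7} \cdot 0\right)}{-18854 + 6645} = \frac{10625 + \left(- \frac{4}{7} + 0\right)}{-12209} = \left(10625 - \frac{4}{7}\right) \left(- \frac{1}{12209}\right) = \frac{74371}{7} \left(- \frac{1}{12209}\right) = - \frac{74371}{85463}$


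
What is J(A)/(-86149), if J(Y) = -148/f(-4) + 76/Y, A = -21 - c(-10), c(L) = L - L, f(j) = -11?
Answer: -2272/19900419 ≈ -0.00011417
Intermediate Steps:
c(L) = 0
A = -21 (A = -21 - 1*0 = -21 + 0 = -21)
J(Y) = 148/11 + 76/Y (J(Y) = -148/(-11) + 76/Y = -148*(-1/11) + 76/Y = 148/11 + 76/Y)
J(A)/(-86149) = (148/11 + 76/(-21))/(-86149) = (148/11 + 76*(-1/21))*(-1/86149) = (148/11 - 76/21)*(-1/86149) = (2272/231)*(-1/86149) = -2272/19900419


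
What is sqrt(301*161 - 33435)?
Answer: sqrt(15026) ≈ 122.58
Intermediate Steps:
sqrt(301*161 - 33435) = sqrt(48461 - 33435) = sqrt(15026)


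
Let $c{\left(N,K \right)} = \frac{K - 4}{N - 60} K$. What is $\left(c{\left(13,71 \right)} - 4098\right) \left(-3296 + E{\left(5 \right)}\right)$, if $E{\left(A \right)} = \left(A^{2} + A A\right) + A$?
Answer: $\frac{639653483}{47} \approx 1.361 \cdot 10^{7}$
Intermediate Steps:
$c{\left(N,K \right)} = \frac{K \left(-4 + K\right)}{-60 + N}$ ($c{\left(N,K \right)} = \frac{-4 + K}{-60 + N} K = \frac{K \left(-4 + K\right)}{-60 + N}$)
$E{\left(A \right)} = A + 2 A^{2}$ ($E{\left(A \right)} = \left(A^{2} + A^{2}\right) + A = 2 A^{2} + A = A + 2 A^{2}$)
$\left(c{\left(13,71 \right)} - 4098\right) \left(-3296 + E{\left(5 \right)}\right) = \left(\frac{71 \left(-4 + 71\right)}{-60 + 13} - 4098\right) \left(-3296 + 5 \left(1 + 2 \cdot 5\right)\right) = \left(71 \frac{1}{-47} \cdot 67 - 4098\right) \left(-3296 + 5 \left(1 + 10\right)\right) = \left(71 \left(- \frac{1}{47}\right) 67 - 4098\right) \left(-3296 + 5 \cdot 11\right) = \left(- \frac{4757}{47} - 4098\right) \left(-3296 + 55\right) = \left(- \frac{197363}{47}\right) \left(-3241\right) = \frac{639653483}{47}$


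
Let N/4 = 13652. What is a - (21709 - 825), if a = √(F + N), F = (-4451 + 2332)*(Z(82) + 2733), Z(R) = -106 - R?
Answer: -20884 + I*√5338247 ≈ -20884.0 + 2310.5*I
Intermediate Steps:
N = 54608 (N = 4*13652 = 54608)
F = -5392855 (F = (-4451 + 2332)*((-106 - 1*82) + 2733) = -2119*((-106 - 82) + 2733) = -2119*(-188 + 2733) = -2119*2545 = -5392855)
a = I*√5338247 (a = √(-5392855 + 54608) = √(-5338247) = I*√5338247 ≈ 2310.5*I)
a - (21709 - 825) = I*√5338247 - (21709 - 825) = I*√5338247 - 1*20884 = I*√5338247 - 20884 = -20884 + I*√5338247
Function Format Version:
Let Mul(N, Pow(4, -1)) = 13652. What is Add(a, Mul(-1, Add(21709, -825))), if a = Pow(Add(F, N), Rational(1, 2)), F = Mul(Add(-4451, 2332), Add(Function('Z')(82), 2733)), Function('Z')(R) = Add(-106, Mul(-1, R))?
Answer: Add(-20884, Mul(I, Pow(5338247, Rational(1, 2)))) ≈ Add(-20884., Mul(2310.5, I))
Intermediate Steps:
N = 54608 (N = Mul(4, 13652) = 54608)
F = -5392855 (F = Mul(Add(-4451, 2332), Add(Add(-106, Mul(-1, 82)), 2733)) = Mul(-2119, Add(Add(-106, -82), 2733)) = Mul(-2119, Add(-188, 2733)) = Mul(-2119, 2545) = -5392855)
a = Mul(I, Pow(5338247, Rational(1, 2))) (a = Pow(Add(-5392855, 54608), Rational(1, 2)) = Pow(-5338247, Rational(1, 2)) = Mul(I, Pow(5338247, Rational(1, 2))) ≈ Mul(2310.5, I))
Add(a, Mul(-1, Add(21709, -825))) = Add(Mul(I, Pow(5338247, Rational(1, 2))), Mul(-1, Add(21709, -825))) = Add(Mul(I, Pow(5338247, Rational(1, 2))), Mul(-1, 20884)) = Add(Mul(I, Pow(5338247, Rational(1, 2))), -20884) = Add(-20884, Mul(I, Pow(5338247, Rational(1, 2))))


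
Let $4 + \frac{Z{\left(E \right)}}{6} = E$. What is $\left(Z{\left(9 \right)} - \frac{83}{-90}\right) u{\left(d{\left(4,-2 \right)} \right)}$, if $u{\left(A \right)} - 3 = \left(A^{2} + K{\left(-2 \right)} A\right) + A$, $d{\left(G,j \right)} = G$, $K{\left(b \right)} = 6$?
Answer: $\frac{130801}{90} \approx 1453.3$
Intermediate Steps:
$Z{\left(E \right)} = -24 + 6 E$
$u{\left(A \right)} = 3 + A^{2} + 7 A$ ($u{\left(A \right)} = 3 + \left(\left(A^{2} + 6 A\right) + A\right) = 3 + \left(A^{2} + 7 A\right) = 3 + A^{2} + 7 A$)
$\left(Z{\left(9 \right)} - \frac{83}{-90}\right) u{\left(d{\left(4,-2 \right)} \right)} = \left(\left(-24 + 6 \cdot 9\right) - \frac{83}{-90}\right) \left(3 + 4^{2} + 7 \cdot 4\right) = \left(\left(-24 + 54\right) - - \frac{83}{90}\right) \left(3 + 16 + 28\right) = \left(30 + \frac{83}{90}\right) 47 = \frac{2783}{90} \cdot 47 = \frac{130801}{90}$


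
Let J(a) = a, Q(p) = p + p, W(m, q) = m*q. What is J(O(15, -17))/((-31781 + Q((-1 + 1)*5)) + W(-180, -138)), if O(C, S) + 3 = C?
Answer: -12/6941 ≈ -0.0017289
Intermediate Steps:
O(C, S) = -3 + C
Q(p) = 2*p
J(O(15, -17))/((-31781 + Q((-1 + 1)*5)) + W(-180, -138)) = (-3 + 15)/((-31781 + 2*((-1 + 1)*5)) - 180*(-138)) = 12/((-31781 + 2*(0*5)) + 24840) = 12/((-31781 + 2*0) + 24840) = 12/((-31781 + 0) + 24840) = 12/(-31781 + 24840) = 12/(-6941) = 12*(-1/6941) = -12/6941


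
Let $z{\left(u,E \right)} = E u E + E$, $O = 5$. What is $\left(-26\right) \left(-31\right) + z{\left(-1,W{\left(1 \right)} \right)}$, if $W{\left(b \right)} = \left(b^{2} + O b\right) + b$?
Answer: $764$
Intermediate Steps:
$W{\left(b \right)} = b^{2} + 6 b$ ($W{\left(b \right)} = \left(b^{2} + 5 b\right) + b = b^{2} + 6 b$)
$z{\left(u,E \right)} = E + u E^{2}$ ($z{\left(u,E \right)} = u E^{2} + E = E + u E^{2}$)
$\left(-26\right) \left(-31\right) + z{\left(-1,W{\left(1 \right)} \right)} = \left(-26\right) \left(-31\right) + 1 \left(6 + 1\right) \left(1 + 1 \left(6 + 1\right) \left(-1\right)\right) = 806 + 1 \cdot 7 \left(1 + 1 \cdot 7 \left(-1\right)\right) = 806 + 7 \left(1 + 7 \left(-1\right)\right) = 806 + 7 \left(1 - 7\right) = 806 + 7 \left(-6\right) = 806 - 42 = 764$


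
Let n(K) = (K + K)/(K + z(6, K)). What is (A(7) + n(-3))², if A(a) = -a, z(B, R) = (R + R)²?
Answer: 6241/121 ≈ 51.578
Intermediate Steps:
z(B, R) = 4*R² (z(B, R) = (2*R)² = 4*R²)
n(K) = 2*K/(K + 4*K²) (n(K) = (K + K)/(K + 4*K²) = (2*K)/(K + 4*K²) = 2*K/(K + 4*K²))
(A(7) + n(-3))² = (-1*7 + 2/(1 + 4*(-3)))² = (-7 + 2/(1 - 12))² = (-7 + 2/(-11))² = (-7 + 2*(-1/11))² = (-7 - 2/11)² = (-79/11)² = 6241/121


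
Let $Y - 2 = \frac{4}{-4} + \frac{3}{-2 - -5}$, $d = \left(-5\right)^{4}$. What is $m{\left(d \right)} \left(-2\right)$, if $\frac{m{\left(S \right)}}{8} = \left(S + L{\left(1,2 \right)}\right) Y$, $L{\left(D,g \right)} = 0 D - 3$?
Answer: $-19904$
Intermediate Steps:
$d = 625$
$L{\left(D,g \right)} = -3$ ($L{\left(D,g \right)} = 0 - 3 = -3$)
$Y = 2$ ($Y = 2 + \left(\frac{4}{-4} + \frac{3}{-2 - -5}\right) = 2 + \left(4 \left(- \frac{1}{4}\right) + \frac{3}{-2 + 5}\right) = 2 - \left(1 - \frac{3}{3}\right) = 2 + \left(-1 + 3 \cdot \frac{1}{3}\right) = 2 + \left(-1 + 1\right) = 2 + 0 = 2$)
$m{\left(S \right)} = -48 + 16 S$ ($m{\left(S \right)} = 8 \left(S - 3\right) 2 = 8 \left(-3 + S\right) 2 = 8 \left(-6 + 2 S\right) = -48 + 16 S$)
$m{\left(d \right)} \left(-2\right) = \left(-48 + 16 \cdot 625\right) \left(-2\right) = \left(-48 + 10000\right) \left(-2\right) = 9952 \left(-2\right) = -19904$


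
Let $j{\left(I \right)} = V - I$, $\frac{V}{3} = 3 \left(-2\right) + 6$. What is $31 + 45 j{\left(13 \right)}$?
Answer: $-554$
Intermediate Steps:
$V = 0$ ($V = 3 \left(3 \left(-2\right) + 6\right) = 3 \left(-6 + 6\right) = 3 \cdot 0 = 0$)
$j{\left(I \right)} = - I$ ($j{\left(I \right)} = 0 - I = - I$)
$31 + 45 j{\left(13 \right)} = 31 + 45 \left(\left(-1\right) 13\right) = 31 + 45 \left(-13\right) = 31 - 585 = -554$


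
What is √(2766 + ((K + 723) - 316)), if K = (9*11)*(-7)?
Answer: 4*√155 ≈ 49.800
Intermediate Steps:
K = -693 (K = 99*(-7) = -693)
√(2766 + ((K + 723) - 316)) = √(2766 + ((-693 + 723) - 316)) = √(2766 + (30 - 316)) = √(2766 - 286) = √2480 = 4*√155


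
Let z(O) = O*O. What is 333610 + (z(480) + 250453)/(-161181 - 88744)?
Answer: 83376998397/249925 ≈ 3.3361e+5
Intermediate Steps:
z(O) = O²
333610 + (z(480) + 250453)/(-161181 - 88744) = 333610 + (480² + 250453)/(-161181 - 88744) = 333610 + (230400 + 250453)/(-249925) = 333610 + 480853*(-1/249925) = 333610 - 480853/249925 = 83376998397/249925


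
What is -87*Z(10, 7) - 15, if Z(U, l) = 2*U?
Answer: -1755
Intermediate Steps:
-87*Z(10, 7) - 15 = -174*10 - 15 = -87*20 - 15 = -1740 - 15 = -1755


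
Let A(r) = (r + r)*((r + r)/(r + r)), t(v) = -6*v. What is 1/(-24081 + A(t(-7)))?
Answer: -1/23997 ≈ -4.1672e-5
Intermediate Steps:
A(r) = 2*r (A(r) = (2*r)*((2*r)/((2*r))) = (2*r)*((2*r)*(1/(2*r))) = (2*r)*1 = 2*r)
1/(-24081 + A(t(-7))) = 1/(-24081 + 2*(-6*(-7))) = 1/(-24081 + 2*42) = 1/(-24081 + 84) = 1/(-23997) = -1/23997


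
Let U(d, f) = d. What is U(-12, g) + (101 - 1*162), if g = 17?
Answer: -73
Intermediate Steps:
U(-12, g) + (101 - 1*162) = -12 + (101 - 1*162) = -12 + (101 - 162) = -12 - 61 = -73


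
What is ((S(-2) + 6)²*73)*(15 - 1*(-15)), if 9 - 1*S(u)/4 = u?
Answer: 5475000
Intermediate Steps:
S(u) = 36 - 4*u
((S(-2) + 6)²*73)*(15 - 1*(-15)) = (((36 - 4*(-2)) + 6)²*73)*(15 - 1*(-15)) = (((36 + 8) + 6)²*73)*(15 + 15) = ((44 + 6)²*73)*30 = (50²*73)*30 = (2500*73)*30 = 182500*30 = 5475000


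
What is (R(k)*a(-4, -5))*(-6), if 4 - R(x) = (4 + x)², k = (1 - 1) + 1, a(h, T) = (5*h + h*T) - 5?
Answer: -630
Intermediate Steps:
a(h, T) = -5 + 5*h + T*h (a(h, T) = (5*h + T*h) - 5 = -5 + 5*h + T*h)
k = 1 (k = 0 + 1 = 1)
R(x) = 4 - (4 + x)²
(R(k)*a(-4, -5))*(-6) = ((4 - (4 + 1)²)*(-5 + 5*(-4) - 5*(-4)))*(-6) = ((4 - 1*5²)*(-5 - 20 + 20))*(-6) = ((4 - 1*25)*(-5))*(-6) = ((4 - 25)*(-5))*(-6) = -21*(-5)*(-6) = 105*(-6) = -630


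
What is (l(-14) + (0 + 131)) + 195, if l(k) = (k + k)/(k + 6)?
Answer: 659/2 ≈ 329.50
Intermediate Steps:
l(k) = 2*k/(6 + k) (l(k) = (2*k)/(6 + k) = 2*k/(6 + k))
(l(-14) + (0 + 131)) + 195 = (2*(-14)/(6 - 14) + (0 + 131)) + 195 = (2*(-14)/(-8) + 131) + 195 = (2*(-14)*(-⅛) + 131) + 195 = (7/2 + 131) + 195 = 269/2 + 195 = 659/2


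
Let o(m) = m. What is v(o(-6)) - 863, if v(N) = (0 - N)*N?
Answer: -899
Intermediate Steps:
v(N) = -N² (v(N) = (-N)*N = -N²)
v(o(-6)) - 863 = -1*(-6)² - 863 = -1*36 - 863 = -36 - 863 = -899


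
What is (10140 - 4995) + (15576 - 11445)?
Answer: 9276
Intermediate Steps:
(10140 - 4995) + (15576 - 11445) = 5145 + 4131 = 9276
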